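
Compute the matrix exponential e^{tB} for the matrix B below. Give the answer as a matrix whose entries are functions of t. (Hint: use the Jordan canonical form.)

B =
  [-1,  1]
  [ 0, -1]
e^{tB} =
  [exp(-t), t*exp(-t)]
  [0, exp(-t)]

Strategy: write B = P · J · P⁻¹ where J is a Jordan canonical form, so e^{tB} = P · e^{tJ} · P⁻¹, and e^{tJ} can be computed block-by-block.

B has Jordan form
J =
  [-1,  1]
  [ 0, -1]
(up to reordering of blocks).

Per-block formulas:
  For a 2×2 Jordan block J_2(-1): exp(t · J_2(-1)) = e^(-1t)·(I + t·N), where N is the 2×2 nilpotent shift.

After assembling e^{tJ} and conjugating by P, we get:

e^{tB} =
  [exp(-t), t*exp(-t)]
  [0, exp(-t)]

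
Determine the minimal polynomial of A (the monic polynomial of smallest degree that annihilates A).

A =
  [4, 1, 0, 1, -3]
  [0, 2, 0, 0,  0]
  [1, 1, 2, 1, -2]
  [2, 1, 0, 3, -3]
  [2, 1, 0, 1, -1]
x^2 - 4*x + 4

The characteristic polynomial is χ_A(x) = (x - 2)^5, so the eigenvalues are known. The minimal polynomial is
  m_A(x) = Π_λ (x − λ)^{k_λ}
where k_λ is the size of the *largest* Jordan block for λ (equivalently, the smallest k with (A − λI)^k v = 0 for every generalised eigenvector v of λ).

  λ = 2: largest Jordan block has size 2, contributing (x − 2)^2

So m_A(x) = (x - 2)^2 = x^2 - 4*x + 4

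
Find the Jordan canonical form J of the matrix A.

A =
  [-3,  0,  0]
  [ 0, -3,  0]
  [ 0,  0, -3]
J_1(-3) ⊕ J_1(-3) ⊕ J_1(-3)

The characteristic polynomial is
  det(x·I − A) = x^3 + 9*x^2 + 27*x + 27 = (x + 3)^3

Eigenvalues and multiplicities (the geometric multiplicity of λ is n − rank(A − λI), which equals the number of Jordan blocks for λ):
  λ = -3: algebraic multiplicity = 3, geometric multiplicity = 3

Determining the block sizes for each eigenvalue:
  λ = -3: gm = am = 3, so every block has size 1 → block sizes [1, 1, 1]

Assembling the blocks gives a Jordan form
J =
  [-3,  0,  0]
  [ 0, -3,  0]
  [ 0,  0, -3]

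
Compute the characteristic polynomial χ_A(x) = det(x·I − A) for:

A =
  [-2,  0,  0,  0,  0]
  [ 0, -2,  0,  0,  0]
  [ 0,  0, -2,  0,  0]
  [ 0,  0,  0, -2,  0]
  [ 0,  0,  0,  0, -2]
x^5 + 10*x^4 + 40*x^3 + 80*x^2 + 80*x + 32

Expanding det(x·I − A) (e.g. by cofactor expansion or by noting that A is similar to its Jordan form J, which has the same characteristic polynomial as A) gives
  χ_A(x) = x^5 + 10*x^4 + 40*x^3 + 80*x^2 + 80*x + 32
which factors as (x + 2)^5. The eigenvalues (with algebraic multiplicities) are λ = -2 with multiplicity 5.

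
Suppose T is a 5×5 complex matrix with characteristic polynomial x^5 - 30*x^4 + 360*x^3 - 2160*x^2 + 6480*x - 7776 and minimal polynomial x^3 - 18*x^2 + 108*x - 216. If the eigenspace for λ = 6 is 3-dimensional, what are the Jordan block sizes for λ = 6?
Block sizes for λ = 6: [3, 1, 1]

Step 1 — from the characteristic polynomial, algebraic multiplicity of λ = 6 is 5. From dim ker(T − (6)·I) = 3, there are exactly 3 Jordan blocks for λ = 6.
Step 2 — from the minimal polynomial, the factor (x − 6)^3 tells us the largest block for λ = 6 has size 3.
Step 3 — with total size 5, 3 blocks, and largest block 3, the block sizes (in nonincreasing order) are [3, 1, 1].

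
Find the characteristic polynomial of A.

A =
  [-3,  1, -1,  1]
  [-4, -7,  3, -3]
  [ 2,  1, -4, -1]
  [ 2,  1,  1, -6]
x^4 + 20*x^3 + 150*x^2 + 500*x + 625

Expanding det(x·I − A) (e.g. by cofactor expansion or by noting that A is similar to its Jordan form J, which has the same characteristic polynomial as A) gives
  χ_A(x) = x^4 + 20*x^3 + 150*x^2 + 500*x + 625
which factors as (x + 5)^4. The eigenvalues (with algebraic multiplicities) are λ = -5 with multiplicity 4.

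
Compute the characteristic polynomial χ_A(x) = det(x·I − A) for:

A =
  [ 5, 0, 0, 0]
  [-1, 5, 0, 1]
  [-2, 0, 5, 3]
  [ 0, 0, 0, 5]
x^4 - 20*x^3 + 150*x^2 - 500*x + 625

Expanding det(x·I − A) (e.g. by cofactor expansion or by noting that A is similar to its Jordan form J, which has the same characteristic polynomial as A) gives
  χ_A(x) = x^4 - 20*x^3 + 150*x^2 - 500*x + 625
which factors as (x - 5)^4. The eigenvalues (with algebraic multiplicities) are λ = 5 with multiplicity 4.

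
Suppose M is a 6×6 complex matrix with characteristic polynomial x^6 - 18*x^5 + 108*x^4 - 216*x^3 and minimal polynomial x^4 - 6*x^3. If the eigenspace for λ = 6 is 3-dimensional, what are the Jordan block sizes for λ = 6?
Block sizes for λ = 6: [1, 1, 1]

Step 1 — from the characteristic polynomial, algebraic multiplicity of λ = 6 is 3. From dim ker(M − (6)·I) = 3, there are exactly 3 Jordan blocks for λ = 6.
Step 2 — from the minimal polynomial, the factor (x − 6) tells us the largest block for λ = 6 has size 1.
Step 3 — with total size 3, 3 blocks, and largest block 1, the block sizes (in nonincreasing order) are [1, 1, 1].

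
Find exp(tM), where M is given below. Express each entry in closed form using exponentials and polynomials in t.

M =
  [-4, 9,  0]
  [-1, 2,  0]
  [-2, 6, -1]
e^{tM} =
  [-3*t*exp(-t) + exp(-t), 9*t*exp(-t), 0]
  [-t*exp(-t), 3*t*exp(-t) + exp(-t), 0]
  [-2*t*exp(-t), 6*t*exp(-t), exp(-t)]

Strategy: write M = P · J · P⁻¹ where J is a Jordan canonical form, so e^{tM} = P · e^{tJ} · P⁻¹, and e^{tJ} can be computed block-by-block.

M has Jordan form
J =
  [-1,  1,  0]
  [ 0, -1,  0]
  [ 0,  0, -1]
(up to reordering of blocks).

Per-block formulas:
  For a 2×2 Jordan block J_2(-1): exp(t · J_2(-1)) = e^(-1t)·(I + t·N), where N is the 2×2 nilpotent shift.
  For a 1×1 block at λ = -1: exp(t · [-1]) = [e^(-1t)].

After assembling e^{tJ} and conjugating by P, we get:

e^{tM} =
  [-3*t*exp(-t) + exp(-t), 9*t*exp(-t), 0]
  [-t*exp(-t), 3*t*exp(-t) + exp(-t), 0]
  [-2*t*exp(-t), 6*t*exp(-t), exp(-t)]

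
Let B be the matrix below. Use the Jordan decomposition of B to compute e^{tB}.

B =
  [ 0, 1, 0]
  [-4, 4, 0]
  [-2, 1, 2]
e^{tB} =
  [-2*t*exp(2*t) + exp(2*t), t*exp(2*t), 0]
  [-4*t*exp(2*t), 2*t*exp(2*t) + exp(2*t), 0]
  [-2*t*exp(2*t), t*exp(2*t), exp(2*t)]

Strategy: write B = P · J · P⁻¹ where J is a Jordan canonical form, so e^{tB} = P · e^{tJ} · P⁻¹, and e^{tJ} can be computed block-by-block.

B has Jordan form
J =
  [2, 1, 0]
  [0, 2, 0]
  [0, 0, 2]
(up to reordering of blocks).

Per-block formulas:
  For a 1×1 block at λ = 2: exp(t · [2]) = [e^(2t)].
  For a 2×2 Jordan block J_2(2): exp(t · J_2(2)) = e^(2t)·(I + t·N), where N is the 2×2 nilpotent shift.

After assembling e^{tJ} and conjugating by P, we get:

e^{tB} =
  [-2*t*exp(2*t) + exp(2*t), t*exp(2*t), 0]
  [-4*t*exp(2*t), 2*t*exp(2*t) + exp(2*t), 0]
  [-2*t*exp(2*t), t*exp(2*t), exp(2*t)]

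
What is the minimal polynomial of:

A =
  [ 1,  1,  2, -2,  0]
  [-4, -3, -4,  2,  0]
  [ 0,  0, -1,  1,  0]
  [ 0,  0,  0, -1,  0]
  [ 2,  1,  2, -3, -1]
x^2 + 2*x + 1

The characteristic polynomial is χ_A(x) = (x + 1)^5, so the eigenvalues are known. The minimal polynomial is
  m_A(x) = Π_λ (x − λ)^{k_λ}
where k_λ is the size of the *largest* Jordan block for λ (equivalently, the smallest k with (A − λI)^k v = 0 for every generalised eigenvector v of λ).

  λ = -1: largest Jordan block has size 2, contributing (x + 1)^2

So m_A(x) = (x + 1)^2 = x^2 + 2*x + 1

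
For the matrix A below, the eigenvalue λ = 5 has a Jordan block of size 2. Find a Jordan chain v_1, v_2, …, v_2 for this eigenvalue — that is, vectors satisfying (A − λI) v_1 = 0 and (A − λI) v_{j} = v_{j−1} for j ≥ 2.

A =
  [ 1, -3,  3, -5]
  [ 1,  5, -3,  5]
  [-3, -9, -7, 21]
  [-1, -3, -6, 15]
A Jordan chain for λ = 5 of length 2:
v_1 = (2, -2, -6, -4)ᵀ
v_2 = (1, -1, 1, 0)ᵀ

Let N = A − (5)·I. We want v_2 with N^2 v_2 = 0 but N^1 v_2 ≠ 0; then v_{j-1} := N · v_j for j = 2, …, 2.

Pick v_2 = (1, -1, 1, 0)ᵀ.
Then v_1 = N · v_2 = (2, -2, -6, -4)ᵀ.

Sanity check: (A − (5)·I) v_1 = (0, 0, 0, 0)ᵀ = 0. ✓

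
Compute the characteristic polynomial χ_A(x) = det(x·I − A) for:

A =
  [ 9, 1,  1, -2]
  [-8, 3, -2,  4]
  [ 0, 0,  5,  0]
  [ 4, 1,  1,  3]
x^4 - 20*x^3 + 150*x^2 - 500*x + 625

Expanding det(x·I − A) (e.g. by cofactor expansion or by noting that A is similar to its Jordan form J, which has the same characteristic polynomial as A) gives
  χ_A(x) = x^4 - 20*x^3 + 150*x^2 - 500*x + 625
which factors as (x - 5)^4. The eigenvalues (with algebraic multiplicities) are λ = 5 with multiplicity 4.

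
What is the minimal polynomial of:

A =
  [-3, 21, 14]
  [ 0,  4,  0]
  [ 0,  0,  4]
x^2 - x - 12

The characteristic polynomial is χ_A(x) = (x - 4)^2*(x + 3), so the eigenvalues are known. The minimal polynomial is
  m_A(x) = Π_λ (x − λ)^{k_λ}
where k_λ is the size of the *largest* Jordan block for λ (equivalently, the smallest k with (A − λI)^k v = 0 for every generalised eigenvector v of λ).

  λ = -3: largest Jordan block has size 1, contributing (x + 3)
  λ = 4: largest Jordan block has size 1, contributing (x − 4)

So m_A(x) = (x - 4)*(x + 3) = x^2 - x - 12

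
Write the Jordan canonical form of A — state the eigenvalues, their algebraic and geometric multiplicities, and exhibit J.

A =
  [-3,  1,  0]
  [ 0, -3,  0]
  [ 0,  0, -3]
J_2(-3) ⊕ J_1(-3)

The characteristic polynomial is
  det(x·I − A) = x^3 + 9*x^2 + 27*x + 27 = (x + 3)^3

Eigenvalues and multiplicities (the geometric multiplicity of λ is n − rank(A − λI), which equals the number of Jordan blocks for λ):
  λ = -3: algebraic multiplicity = 3, geometric multiplicity = 2

Determining the block sizes for each eigenvalue:
  λ = -3: 2 blocks summing to 3 forces exactly one block of size 2 and the rest size 1 → block sizes [2, 1]

Assembling the blocks gives a Jordan form
J =
  [-3,  1,  0]
  [ 0, -3,  0]
  [ 0,  0, -3]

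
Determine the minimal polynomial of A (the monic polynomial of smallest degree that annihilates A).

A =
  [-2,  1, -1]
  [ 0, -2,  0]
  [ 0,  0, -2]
x^2 + 4*x + 4

The characteristic polynomial is χ_A(x) = (x + 2)^3, so the eigenvalues are known. The minimal polynomial is
  m_A(x) = Π_λ (x − λ)^{k_λ}
where k_λ is the size of the *largest* Jordan block for λ (equivalently, the smallest k with (A − λI)^k v = 0 for every generalised eigenvector v of λ).

  λ = -2: largest Jordan block has size 2, contributing (x + 2)^2

So m_A(x) = (x + 2)^2 = x^2 + 4*x + 4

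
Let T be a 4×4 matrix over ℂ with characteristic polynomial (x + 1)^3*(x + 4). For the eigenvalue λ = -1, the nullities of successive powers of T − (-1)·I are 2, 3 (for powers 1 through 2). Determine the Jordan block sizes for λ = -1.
Block sizes for λ = -1: [2, 1]

From the dimensions of kernels of powers, the number of Jordan blocks of size at least j is d_j − d_{j−1} where d_j = dim ker(N^j) (with d_0 = 0). Computing the differences gives [2, 1].
The number of blocks of size exactly k is (#blocks of size ≥ k) − (#blocks of size ≥ k + 1), so the partition is: 1 block(s) of size 1, 1 block(s) of size 2.
In nonincreasing order the block sizes are [2, 1].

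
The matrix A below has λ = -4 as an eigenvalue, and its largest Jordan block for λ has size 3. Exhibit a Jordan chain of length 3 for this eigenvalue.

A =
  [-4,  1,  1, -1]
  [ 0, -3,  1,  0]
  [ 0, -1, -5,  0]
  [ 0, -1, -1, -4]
A Jordan chain for λ = -4 of length 3:
v_1 = (1, 0, 0, 0)ᵀ
v_2 = (1, 1, -1, -1)ᵀ
v_3 = (0, 1, 0, 0)ᵀ

Let N = A − (-4)·I. We want v_3 with N^3 v_3 = 0 but N^2 v_3 ≠ 0; then v_{j-1} := N · v_j for j = 3, …, 2.

Pick v_3 = (0, 1, 0, 0)ᵀ.
Then v_2 = N · v_3 = (1, 1, -1, -1)ᵀ.
Then v_1 = N · v_2 = (1, 0, 0, 0)ᵀ.

Sanity check: (A − (-4)·I) v_1 = (0, 0, 0, 0)ᵀ = 0. ✓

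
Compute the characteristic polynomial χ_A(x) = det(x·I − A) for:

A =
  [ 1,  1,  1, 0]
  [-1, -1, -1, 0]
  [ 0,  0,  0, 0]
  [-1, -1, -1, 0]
x^4

Expanding det(x·I − A) (e.g. by cofactor expansion or by noting that A is similar to its Jordan form J, which has the same characteristic polynomial as A) gives
  χ_A(x) = x^4
which factors as x^4. The eigenvalues (with algebraic multiplicities) are λ = 0 with multiplicity 4.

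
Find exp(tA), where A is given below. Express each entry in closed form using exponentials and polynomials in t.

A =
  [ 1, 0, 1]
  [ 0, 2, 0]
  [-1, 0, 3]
e^{tA} =
  [-t*exp(2*t) + exp(2*t), 0, t*exp(2*t)]
  [0, exp(2*t), 0]
  [-t*exp(2*t), 0, t*exp(2*t) + exp(2*t)]

Strategy: write A = P · J · P⁻¹ where J is a Jordan canonical form, so e^{tA} = P · e^{tJ} · P⁻¹, and e^{tJ} can be computed block-by-block.

A has Jordan form
J =
  [2, 1, 0]
  [0, 2, 0]
  [0, 0, 2]
(up to reordering of blocks).

Per-block formulas:
  For a 2×2 Jordan block J_2(2): exp(t · J_2(2)) = e^(2t)·(I + t·N), where N is the 2×2 nilpotent shift.
  For a 1×1 block at λ = 2: exp(t · [2]) = [e^(2t)].

After assembling e^{tJ} and conjugating by P, we get:

e^{tA} =
  [-t*exp(2*t) + exp(2*t), 0, t*exp(2*t)]
  [0, exp(2*t), 0]
  [-t*exp(2*t), 0, t*exp(2*t) + exp(2*t)]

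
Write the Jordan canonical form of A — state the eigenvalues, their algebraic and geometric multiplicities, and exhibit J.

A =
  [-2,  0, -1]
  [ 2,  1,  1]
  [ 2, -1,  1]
J_3(0)

The characteristic polynomial is
  det(x·I − A) = x^3

Eigenvalues and multiplicities (the geometric multiplicity of λ is n − rank(A − λI), which equals the number of Jordan blocks for λ):
  λ = 0: algebraic multiplicity = 3, geometric multiplicity = 1

Determining the block sizes for each eigenvalue:
  λ = 0: one block (gm = 1), so the single block has size am = 3 → block sizes [3]

Assembling the blocks gives a Jordan form
J =
  [0, 1, 0]
  [0, 0, 1]
  [0, 0, 0]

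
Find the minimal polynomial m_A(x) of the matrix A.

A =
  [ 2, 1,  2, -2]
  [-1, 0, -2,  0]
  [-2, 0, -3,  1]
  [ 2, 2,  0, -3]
x^2 + 2*x + 1

The characteristic polynomial is χ_A(x) = (x + 1)^4, so the eigenvalues are known. The minimal polynomial is
  m_A(x) = Π_λ (x − λ)^{k_λ}
where k_λ is the size of the *largest* Jordan block for λ (equivalently, the smallest k with (A − λI)^k v = 0 for every generalised eigenvector v of λ).

  λ = -1: largest Jordan block has size 2, contributing (x + 1)^2

So m_A(x) = (x + 1)^2 = x^2 + 2*x + 1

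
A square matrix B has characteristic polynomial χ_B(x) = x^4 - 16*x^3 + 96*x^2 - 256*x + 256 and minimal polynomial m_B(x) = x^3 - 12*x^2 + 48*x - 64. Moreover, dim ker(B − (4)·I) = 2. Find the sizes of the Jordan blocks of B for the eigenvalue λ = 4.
Block sizes for λ = 4: [3, 1]

Step 1 — from the characteristic polynomial, algebraic multiplicity of λ = 4 is 4. From dim ker(B − (4)·I) = 2, there are exactly 2 Jordan blocks for λ = 4.
Step 2 — from the minimal polynomial, the factor (x − 4)^3 tells us the largest block for λ = 4 has size 3.
Step 3 — with total size 4, 2 blocks, and largest block 3, the block sizes (in nonincreasing order) are [3, 1].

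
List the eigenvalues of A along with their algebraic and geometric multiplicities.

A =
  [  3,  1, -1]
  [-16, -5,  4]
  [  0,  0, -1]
λ = -1: alg = 3, geom = 2

Step 1 — factor the characteristic polynomial to read off the algebraic multiplicities:
  χ_A(x) = (x + 1)^3

Step 2 — compute geometric multiplicities via the rank-nullity identity g(λ) = n − rank(A − λI):
  rank(A − (-1)·I) = 1, so dim ker(A − (-1)·I) = n − 1 = 2

Summary:
  λ = -1: algebraic multiplicity = 3, geometric multiplicity = 2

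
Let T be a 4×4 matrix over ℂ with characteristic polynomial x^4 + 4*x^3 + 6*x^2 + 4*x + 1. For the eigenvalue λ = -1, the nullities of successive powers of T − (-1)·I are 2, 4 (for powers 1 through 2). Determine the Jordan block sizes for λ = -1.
Block sizes for λ = -1: [2, 2]

From the dimensions of kernels of powers, the number of Jordan blocks of size at least j is d_j − d_{j−1} where d_j = dim ker(N^j) (with d_0 = 0). Computing the differences gives [2, 2].
The number of blocks of size exactly k is (#blocks of size ≥ k) − (#blocks of size ≥ k + 1), so the partition is: 2 block(s) of size 2.
In nonincreasing order the block sizes are [2, 2].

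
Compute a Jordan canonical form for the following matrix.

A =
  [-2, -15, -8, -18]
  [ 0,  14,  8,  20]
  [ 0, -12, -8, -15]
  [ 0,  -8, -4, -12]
J_2(-2) ⊕ J_2(-2)

The characteristic polynomial is
  det(x·I − A) = x^4 + 8*x^3 + 24*x^2 + 32*x + 16 = (x + 2)^4

Eigenvalues and multiplicities (the geometric multiplicity of λ is n − rank(A − λI), which equals the number of Jordan blocks for λ):
  λ = -2: algebraic multiplicity = 4, geometric multiplicity = 2

Determining the block sizes for each eigenvalue:
  λ = -2: with am = 4 and gm = 2, the partition is not yet determined (e.g. several partitions of 4 into 2 parts exist). Let N = A − (-2)·I. Computing rank(N^1) = 2, rank(N^2) = 0; the number of blocks of size ≥ j is rank(N^{j−1}) − rank(N^j), giving [2, 2]. So we have 2 block(s) of size 2 → block sizes [2, 2]

Assembling the blocks gives a Jordan form
J =
  [-2,  1,  0,  0]
  [ 0, -2,  0,  0]
  [ 0,  0, -2,  1]
  [ 0,  0,  0, -2]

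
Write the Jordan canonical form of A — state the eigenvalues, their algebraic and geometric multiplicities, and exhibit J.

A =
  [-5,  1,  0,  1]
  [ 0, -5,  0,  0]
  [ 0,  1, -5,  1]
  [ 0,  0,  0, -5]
J_2(-5) ⊕ J_1(-5) ⊕ J_1(-5)

The characteristic polynomial is
  det(x·I − A) = x^4 + 20*x^3 + 150*x^2 + 500*x + 625 = (x + 5)^4

Eigenvalues and multiplicities (the geometric multiplicity of λ is n − rank(A − λI), which equals the number of Jordan blocks for λ):
  λ = -5: algebraic multiplicity = 4, geometric multiplicity = 3

Determining the block sizes for each eigenvalue:
  λ = -5: 3 blocks summing to 4 forces exactly one block of size 2 and the rest size 1 → block sizes [2, 1, 1]

Assembling the blocks gives a Jordan form
J =
  [-5,  1,  0,  0]
  [ 0, -5,  0,  0]
  [ 0,  0, -5,  0]
  [ 0,  0,  0, -5]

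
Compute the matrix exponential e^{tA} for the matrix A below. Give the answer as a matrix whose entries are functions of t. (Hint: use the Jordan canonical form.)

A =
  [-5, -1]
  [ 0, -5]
e^{tA} =
  [exp(-5*t), -t*exp(-5*t)]
  [0, exp(-5*t)]

Strategy: write A = P · J · P⁻¹ where J is a Jordan canonical form, so e^{tA} = P · e^{tJ} · P⁻¹, and e^{tJ} can be computed block-by-block.

A has Jordan form
J =
  [-5,  1]
  [ 0, -5]
(up to reordering of blocks).

Per-block formulas:
  For a 2×2 Jordan block J_2(-5): exp(t · J_2(-5)) = e^(-5t)·(I + t·N), where N is the 2×2 nilpotent shift.

After assembling e^{tJ} and conjugating by P, we get:

e^{tA} =
  [exp(-5*t), -t*exp(-5*t)]
  [0, exp(-5*t)]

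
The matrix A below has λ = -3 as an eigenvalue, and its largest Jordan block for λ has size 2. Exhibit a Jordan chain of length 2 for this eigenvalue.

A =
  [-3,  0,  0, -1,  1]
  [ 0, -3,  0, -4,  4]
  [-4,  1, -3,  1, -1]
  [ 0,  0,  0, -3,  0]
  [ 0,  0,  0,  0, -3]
A Jordan chain for λ = -3 of length 2:
v_1 = (0, 0, -4, 0, 0)ᵀ
v_2 = (1, 0, 0, 0, 0)ᵀ

Let N = A − (-3)·I. We want v_2 with N^2 v_2 = 0 but N^1 v_2 ≠ 0; then v_{j-1} := N · v_j for j = 2, …, 2.

Pick v_2 = (1, 0, 0, 0, 0)ᵀ.
Then v_1 = N · v_2 = (0, 0, -4, 0, 0)ᵀ.

Sanity check: (A − (-3)·I) v_1 = (0, 0, 0, 0, 0)ᵀ = 0. ✓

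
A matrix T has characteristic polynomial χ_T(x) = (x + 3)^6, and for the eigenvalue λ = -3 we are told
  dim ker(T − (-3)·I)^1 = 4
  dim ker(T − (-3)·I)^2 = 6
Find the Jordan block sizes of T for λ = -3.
Block sizes for λ = -3: [2, 2, 1, 1]

From the dimensions of kernels of powers, the number of Jordan blocks of size at least j is d_j − d_{j−1} where d_j = dim ker(N^j) (with d_0 = 0). Computing the differences gives [4, 2].
The number of blocks of size exactly k is (#blocks of size ≥ k) − (#blocks of size ≥ k + 1), so the partition is: 2 block(s) of size 1, 2 block(s) of size 2.
In nonincreasing order the block sizes are [2, 2, 1, 1].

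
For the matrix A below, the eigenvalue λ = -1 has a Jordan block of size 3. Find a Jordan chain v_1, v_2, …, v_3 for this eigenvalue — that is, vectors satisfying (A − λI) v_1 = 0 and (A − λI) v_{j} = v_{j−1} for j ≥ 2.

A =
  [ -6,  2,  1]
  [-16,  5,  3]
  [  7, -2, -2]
A Jordan chain for λ = -1 of length 3:
v_1 = (0, 5, -10)ᵀ
v_2 = (-5, -16, 7)ᵀ
v_3 = (1, 0, 0)ᵀ

Let N = A − (-1)·I. We want v_3 with N^3 v_3 = 0 but N^2 v_3 ≠ 0; then v_{j-1} := N · v_j for j = 3, …, 2.

Pick v_3 = (1, 0, 0)ᵀ.
Then v_2 = N · v_3 = (-5, -16, 7)ᵀ.
Then v_1 = N · v_2 = (0, 5, -10)ᵀ.

Sanity check: (A − (-1)·I) v_1 = (0, 0, 0)ᵀ = 0. ✓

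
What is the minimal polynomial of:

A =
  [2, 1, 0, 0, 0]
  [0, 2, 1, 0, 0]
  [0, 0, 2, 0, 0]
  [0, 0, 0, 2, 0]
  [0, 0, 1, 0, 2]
x^3 - 6*x^2 + 12*x - 8

The characteristic polynomial is χ_A(x) = (x - 2)^5, so the eigenvalues are known. The minimal polynomial is
  m_A(x) = Π_λ (x − λ)^{k_λ}
where k_λ is the size of the *largest* Jordan block for λ (equivalently, the smallest k with (A − λI)^k v = 0 for every generalised eigenvector v of λ).

  λ = 2: largest Jordan block has size 3, contributing (x − 2)^3

So m_A(x) = (x - 2)^3 = x^3 - 6*x^2 + 12*x - 8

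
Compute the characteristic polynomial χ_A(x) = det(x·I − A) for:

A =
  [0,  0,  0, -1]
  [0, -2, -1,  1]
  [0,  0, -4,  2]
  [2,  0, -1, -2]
x^4 + 8*x^3 + 24*x^2 + 32*x + 16

Expanding det(x·I − A) (e.g. by cofactor expansion or by noting that A is similar to its Jordan form J, which has the same characteristic polynomial as A) gives
  χ_A(x) = x^4 + 8*x^3 + 24*x^2 + 32*x + 16
which factors as (x + 2)^4. The eigenvalues (with algebraic multiplicities) are λ = -2 with multiplicity 4.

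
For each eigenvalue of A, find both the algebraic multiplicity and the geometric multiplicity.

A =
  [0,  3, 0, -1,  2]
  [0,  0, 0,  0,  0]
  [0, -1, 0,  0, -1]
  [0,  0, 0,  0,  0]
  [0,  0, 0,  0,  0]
λ = 0: alg = 5, geom = 3

Step 1 — factor the characteristic polynomial to read off the algebraic multiplicities:
  χ_A(x) = x^5

Step 2 — compute geometric multiplicities via the rank-nullity identity g(λ) = n − rank(A − λI):
  rank(A − (0)·I) = 2, so dim ker(A − (0)·I) = n − 2 = 3

Summary:
  λ = 0: algebraic multiplicity = 5, geometric multiplicity = 3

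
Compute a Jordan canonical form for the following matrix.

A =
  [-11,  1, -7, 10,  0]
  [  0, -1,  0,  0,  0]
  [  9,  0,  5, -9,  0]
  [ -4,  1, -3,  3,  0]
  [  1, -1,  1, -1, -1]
J_3(-1) ⊕ J_1(-1) ⊕ J_1(-1)

The characteristic polynomial is
  det(x·I − A) = x^5 + 5*x^4 + 10*x^3 + 10*x^2 + 5*x + 1 = (x + 1)^5

Eigenvalues and multiplicities (the geometric multiplicity of λ is n − rank(A − λI), which equals the number of Jordan blocks for λ):
  λ = -1: algebraic multiplicity = 5, geometric multiplicity = 3

Determining the block sizes for each eigenvalue:
  λ = -1: with am = 5 and gm = 3, the partition is not yet determined (e.g. several partitions of 5 into 3 parts exist). Let N = A − (-1)·I. Computing rank(N^1) = 2, rank(N^2) = 1, rank(N^3) = 0; the number of blocks of size ≥ j is rank(N^{j−1}) − rank(N^j), giving [3, 1, 1]. So we have 1 block(s) of size 3, 2 block(s) of size 1 → block sizes [3, 1, 1]

Assembling the blocks gives a Jordan form
J =
  [-1,  1,  0,  0,  0]
  [ 0, -1,  1,  0,  0]
  [ 0,  0, -1,  0,  0]
  [ 0,  0,  0, -1,  0]
  [ 0,  0,  0,  0, -1]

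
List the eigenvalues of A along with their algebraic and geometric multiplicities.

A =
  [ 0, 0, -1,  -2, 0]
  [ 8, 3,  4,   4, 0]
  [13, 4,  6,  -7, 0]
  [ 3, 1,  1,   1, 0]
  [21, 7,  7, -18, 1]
λ = 1: alg = 3, geom = 2; λ = 4: alg = 2, geom = 1

Step 1 — factor the characteristic polynomial to read off the algebraic multiplicities:
  χ_A(x) = (x - 4)^2*(x - 1)^3

Step 2 — compute geometric multiplicities via the rank-nullity identity g(λ) = n − rank(A − λI):
  rank(A − (1)·I) = 3, so dim ker(A − (1)·I) = n − 3 = 2
  rank(A − (4)·I) = 4, so dim ker(A − (4)·I) = n − 4 = 1

Summary:
  λ = 1: algebraic multiplicity = 3, geometric multiplicity = 2
  λ = 4: algebraic multiplicity = 2, geometric multiplicity = 1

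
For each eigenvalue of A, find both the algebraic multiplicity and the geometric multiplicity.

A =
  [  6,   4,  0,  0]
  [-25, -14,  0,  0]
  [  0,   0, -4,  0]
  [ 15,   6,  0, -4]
λ = -4: alg = 4, geom = 3

Step 1 — factor the characteristic polynomial to read off the algebraic multiplicities:
  χ_A(x) = (x + 4)^4

Step 2 — compute geometric multiplicities via the rank-nullity identity g(λ) = n − rank(A − λI):
  rank(A − (-4)·I) = 1, so dim ker(A − (-4)·I) = n − 1 = 3

Summary:
  λ = -4: algebraic multiplicity = 4, geometric multiplicity = 3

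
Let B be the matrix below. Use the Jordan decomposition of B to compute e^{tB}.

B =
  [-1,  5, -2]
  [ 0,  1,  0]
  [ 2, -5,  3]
e^{tB} =
  [-2*t*exp(t) + exp(t), 5*t*exp(t), -2*t*exp(t)]
  [0, exp(t), 0]
  [2*t*exp(t), -5*t*exp(t), 2*t*exp(t) + exp(t)]

Strategy: write B = P · J · P⁻¹ where J is a Jordan canonical form, so e^{tB} = P · e^{tJ} · P⁻¹, and e^{tJ} can be computed block-by-block.

B has Jordan form
J =
  [1, 1, 0]
  [0, 1, 0]
  [0, 0, 1]
(up to reordering of blocks).

Per-block formulas:
  For a 1×1 block at λ = 1: exp(t · [1]) = [e^(1t)].
  For a 2×2 Jordan block J_2(1): exp(t · J_2(1)) = e^(1t)·(I + t·N), where N is the 2×2 nilpotent shift.

After assembling e^{tJ} and conjugating by P, we get:

e^{tB} =
  [-2*t*exp(t) + exp(t), 5*t*exp(t), -2*t*exp(t)]
  [0, exp(t), 0]
  [2*t*exp(t), -5*t*exp(t), 2*t*exp(t) + exp(t)]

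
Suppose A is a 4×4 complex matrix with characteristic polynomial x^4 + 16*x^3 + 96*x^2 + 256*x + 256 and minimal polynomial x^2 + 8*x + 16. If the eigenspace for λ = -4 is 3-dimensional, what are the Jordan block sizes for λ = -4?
Block sizes for λ = -4: [2, 1, 1]

Step 1 — from the characteristic polynomial, algebraic multiplicity of λ = -4 is 4. From dim ker(A − (-4)·I) = 3, there are exactly 3 Jordan blocks for λ = -4.
Step 2 — from the minimal polynomial, the factor (x + 4)^2 tells us the largest block for λ = -4 has size 2.
Step 3 — with total size 4, 3 blocks, and largest block 2, the block sizes (in nonincreasing order) are [2, 1, 1].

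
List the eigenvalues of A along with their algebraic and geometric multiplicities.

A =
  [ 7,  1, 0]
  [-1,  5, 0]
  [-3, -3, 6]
λ = 6: alg = 3, geom = 2

Step 1 — factor the characteristic polynomial to read off the algebraic multiplicities:
  χ_A(x) = (x - 6)^3

Step 2 — compute geometric multiplicities via the rank-nullity identity g(λ) = n − rank(A − λI):
  rank(A − (6)·I) = 1, so dim ker(A − (6)·I) = n − 1 = 2

Summary:
  λ = 6: algebraic multiplicity = 3, geometric multiplicity = 2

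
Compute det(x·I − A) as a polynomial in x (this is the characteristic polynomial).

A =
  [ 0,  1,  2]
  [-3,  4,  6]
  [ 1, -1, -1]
x^3 - 3*x^2 + 3*x - 1

Expanding det(x·I − A) (e.g. by cofactor expansion or by noting that A is similar to its Jordan form J, which has the same characteristic polynomial as A) gives
  χ_A(x) = x^3 - 3*x^2 + 3*x - 1
which factors as (x - 1)^3. The eigenvalues (with algebraic multiplicities) are λ = 1 with multiplicity 3.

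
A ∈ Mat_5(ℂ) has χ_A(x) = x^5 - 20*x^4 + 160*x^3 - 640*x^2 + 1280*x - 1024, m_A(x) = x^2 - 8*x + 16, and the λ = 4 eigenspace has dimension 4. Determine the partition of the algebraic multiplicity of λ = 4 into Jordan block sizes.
Block sizes for λ = 4: [2, 1, 1, 1]

Step 1 — from the characteristic polynomial, algebraic multiplicity of λ = 4 is 5. From dim ker(A − (4)·I) = 4, there are exactly 4 Jordan blocks for λ = 4.
Step 2 — from the minimal polynomial, the factor (x − 4)^2 tells us the largest block for λ = 4 has size 2.
Step 3 — with total size 5, 4 blocks, and largest block 2, the block sizes (in nonincreasing order) are [2, 1, 1, 1].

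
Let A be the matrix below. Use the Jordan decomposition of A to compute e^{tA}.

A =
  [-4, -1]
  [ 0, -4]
e^{tA} =
  [exp(-4*t), -t*exp(-4*t)]
  [0, exp(-4*t)]

Strategy: write A = P · J · P⁻¹ where J is a Jordan canonical form, so e^{tA} = P · e^{tJ} · P⁻¹, and e^{tJ} can be computed block-by-block.

A has Jordan form
J =
  [-4,  1]
  [ 0, -4]
(up to reordering of blocks).

Per-block formulas:
  For a 2×2 Jordan block J_2(-4): exp(t · J_2(-4)) = e^(-4t)·(I + t·N), where N is the 2×2 nilpotent shift.

After assembling e^{tJ} and conjugating by P, we get:

e^{tA} =
  [exp(-4*t), -t*exp(-4*t)]
  [0, exp(-4*t)]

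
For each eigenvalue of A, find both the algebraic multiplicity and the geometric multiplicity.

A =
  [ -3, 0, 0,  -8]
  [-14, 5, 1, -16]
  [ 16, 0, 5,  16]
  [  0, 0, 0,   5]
λ = -3: alg = 1, geom = 1; λ = 5: alg = 3, geom = 2

Step 1 — factor the characteristic polynomial to read off the algebraic multiplicities:
  χ_A(x) = (x - 5)^3*(x + 3)

Step 2 — compute geometric multiplicities via the rank-nullity identity g(λ) = n − rank(A − λI):
  rank(A − (-3)·I) = 3, so dim ker(A − (-3)·I) = n − 3 = 1
  rank(A − (5)·I) = 2, so dim ker(A − (5)·I) = n − 2 = 2

Summary:
  λ = -3: algebraic multiplicity = 1, geometric multiplicity = 1
  λ = 5: algebraic multiplicity = 3, geometric multiplicity = 2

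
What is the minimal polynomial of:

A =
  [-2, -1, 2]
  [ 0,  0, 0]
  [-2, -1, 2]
x^2

The characteristic polynomial is χ_A(x) = x^3, so the eigenvalues are known. The minimal polynomial is
  m_A(x) = Π_λ (x − λ)^{k_λ}
where k_λ is the size of the *largest* Jordan block for λ (equivalently, the smallest k with (A − λI)^k v = 0 for every generalised eigenvector v of λ).

  λ = 0: largest Jordan block has size 2, contributing (x − 0)^2

So m_A(x) = x^2 = x^2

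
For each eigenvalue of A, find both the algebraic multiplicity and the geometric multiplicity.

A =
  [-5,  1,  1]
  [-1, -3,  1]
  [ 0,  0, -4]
λ = -4: alg = 3, geom = 2

Step 1 — factor the characteristic polynomial to read off the algebraic multiplicities:
  χ_A(x) = (x + 4)^3

Step 2 — compute geometric multiplicities via the rank-nullity identity g(λ) = n − rank(A − λI):
  rank(A − (-4)·I) = 1, so dim ker(A − (-4)·I) = n − 1 = 2

Summary:
  λ = -4: algebraic multiplicity = 3, geometric multiplicity = 2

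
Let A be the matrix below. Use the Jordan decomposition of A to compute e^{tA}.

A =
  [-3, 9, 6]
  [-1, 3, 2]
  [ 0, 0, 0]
e^{tA} =
  [1 - 3*t, 9*t, 6*t]
  [-t, 3*t + 1, 2*t]
  [0, 0, 1]

Strategy: write A = P · J · P⁻¹ where J is a Jordan canonical form, so e^{tA} = P · e^{tJ} · P⁻¹, and e^{tJ} can be computed block-by-block.

A has Jordan form
J =
  [0, 1, 0]
  [0, 0, 0]
  [0, 0, 0]
(up to reordering of blocks).

Per-block formulas:
  For a 1×1 block at λ = 0: exp(t · [0]) = [e^(0t)].
  For a 2×2 Jordan block J_2(0): exp(t · J_2(0)) = e^(0t)·(I + t·N), where N is the 2×2 nilpotent shift.

After assembling e^{tJ} and conjugating by P, we get:

e^{tA} =
  [1 - 3*t, 9*t, 6*t]
  [-t, 3*t + 1, 2*t]
  [0, 0, 1]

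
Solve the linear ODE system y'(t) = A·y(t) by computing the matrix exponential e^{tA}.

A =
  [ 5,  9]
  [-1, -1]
e^{tA} =
  [3*t*exp(2*t) + exp(2*t), 9*t*exp(2*t)]
  [-t*exp(2*t), -3*t*exp(2*t) + exp(2*t)]

Strategy: write A = P · J · P⁻¹ where J is a Jordan canonical form, so e^{tA} = P · e^{tJ} · P⁻¹, and e^{tJ} can be computed block-by-block.

A has Jordan form
J =
  [2, 1]
  [0, 2]
(up to reordering of blocks).

Per-block formulas:
  For a 2×2 Jordan block J_2(2): exp(t · J_2(2)) = e^(2t)·(I + t·N), where N is the 2×2 nilpotent shift.

After assembling e^{tJ} and conjugating by P, we get:

e^{tA} =
  [3*t*exp(2*t) + exp(2*t), 9*t*exp(2*t)]
  [-t*exp(2*t), -3*t*exp(2*t) + exp(2*t)]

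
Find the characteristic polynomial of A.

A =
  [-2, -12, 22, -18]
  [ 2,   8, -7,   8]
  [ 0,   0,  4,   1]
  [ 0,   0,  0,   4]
x^4 - 14*x^3 + 72*x^2 - 160*x + 128

Expanding det(x·I − A) (e.g. by cofactor expansion or by noting that A is similar to its Jordan form J, which has the same characteristic polynomial as A) gives
  χ_A(x) = x^4 - 14*x^3 + 72*x^2 - 160*x + 128
which factors as (x - 4)^3*(x - 2). The eigenvalues (with algebraic multiplicities) are λ = 2 with multiplicity 1, λ = 4 with multiplicity 3.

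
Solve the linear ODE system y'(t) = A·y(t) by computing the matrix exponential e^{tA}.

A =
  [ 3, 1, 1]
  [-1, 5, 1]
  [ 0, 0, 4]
e^{tA} =
  [-t*exp(4*t) + exp(4*t), t*exp(4*t), t*exp(4*t)]
  [-t*exp(4*t), t*exp(4*t) + exp(4*t), t*exp(4*t)]
  [0, 0, exp(4*t)]

Strategy: write A = P · J · P⁻¹ where J is a Jordan canonical form, so e^{tA} = P · e^{tJ} · P⁻¹, and e^{tJ} can be computed block-by-block.

A has Jordan form
J =
  [4, 1, 0]
  [0, 4, 0]
  [0, 0, 4]
(up to reordering of blocks).

Per-block formulas:
  For a 1×1 block at λ = 4: exp(t · [4]) = [e^(4t)].
  For a 2×2 Jordan block J_2(4): exp(t · J_2(4)) = e^(4t)·(I + t·N), where N is the 2×2 nilpotent shift.

After assembling e^{tJ} and conjugating by P, we get:

e^{tA} =
  [-t*exp(4*t) + exp(4*t), t*exp(4*t), t*exp(4*t)]
  [-t*exp(4*t), t*exp(4*t) + exp(4*t), t*exp(4*t)]
  [0, 0, exp(4*t)]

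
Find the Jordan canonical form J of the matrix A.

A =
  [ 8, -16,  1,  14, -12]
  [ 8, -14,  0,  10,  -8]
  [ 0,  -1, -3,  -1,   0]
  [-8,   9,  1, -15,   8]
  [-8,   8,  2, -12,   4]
J_3(-4) ⊕ J_1(-4) ⊕ J_1(-4)

The characteristic polynomial is
  det(x·I − A) = x^5 + 20*x^4 + 160*x^3 + 640*x^2 + 1280*x + 1024 = (x + 4)^5

Eigenvalues and multiplicities (the geometric multiplicity of λ is n − rank(A − λI), which equals the number of Jordan blocks for λ):
  λ = -4: algebraic multiplicity = 5, geometric multiplicity = 3

Determining the block sizes for each eigenvalue:
  λ = -4: with am = 5 and gm = 3, the partition is not yet determined (e.g. several partitions of 5 into 3 parts exist). Let N = A − (-4)·I. Computing rank(N^1) = 2, rank(N^2) = 1, rank(N^3) = 0; the number of blocks of size ≥ j is rank(N^{j−1}) − rank(N^j), giving [3, 1, 1]. So we have 1 block(s) of size 3, 2 block(s) of size 1 → block sizes [3, 1, 1]

Assembling the blocks gives a Jordan form
J =
  [-4,  1,  0,  0,  0]
  [ 0, -4,  1,  0,  0]
  [ 0,  0, -4,  0,  0]
  [ 0,  0,  0, -4,  0]
  [ 0,  0,  0,  0, -4]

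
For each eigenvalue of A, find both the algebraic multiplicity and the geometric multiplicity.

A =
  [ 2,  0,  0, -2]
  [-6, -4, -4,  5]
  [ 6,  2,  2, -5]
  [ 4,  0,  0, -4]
λ = -2: alg = 2, geom = 2; λ = 0: alg = 2, geom = 1

Step 1 — factor the characteristic polynomial to read off the algebraic multiplicities:
  χ_A(x) = x^2*(x + 2)^2

Step 2 — compute geometric multiplicities via the rank-nullity identity g(λ) = n − rank(A − λI):
  rank(A − (-2)·I) = 2, so dim ker(A − (-2)·I) = n − 2 = 2
  rank(A − (0)·I) = 3, so dim ker(A − (0)·I) = n − 3 = 1

Summary:
  λ = -2: algebraic multiplicity = 2, geometric multiplicity = 2
  λ = 0: algebraic multiplicity = 2, geometric multiplicity = 1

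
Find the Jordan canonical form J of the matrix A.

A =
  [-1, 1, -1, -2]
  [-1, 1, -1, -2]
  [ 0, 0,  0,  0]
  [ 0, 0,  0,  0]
J_2(0) ⊕ J_1(0) ⊕ J_1(0)

The characteristic polynomial is
  det(x·I − A) = x^4

Eigenvalues and multiplicities (the geometric multiplicity of λ is n − rank(A − λI), which equals the number of Jordan blocks for λ):
  λ = 0: algebraic multiplicity = 4, geometric multiplicity = 3

Determining the block sizes for each eigenvalue:
  λ = 0: 3 blocks summing to 4 forces exactly one block of size 2 and the rest size 1 → block sizes [2, 1, 1]

Assembling the blocks gives a Jordan form
J =
  [0, 1, 0, 0]
  [0, 0, 0, 0]
  [0, 0, 0, 0]
  [0, 0, 0, 0]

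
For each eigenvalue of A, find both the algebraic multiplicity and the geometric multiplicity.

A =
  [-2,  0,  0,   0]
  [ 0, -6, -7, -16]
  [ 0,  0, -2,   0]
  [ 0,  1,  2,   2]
λ = -2: alg = 4, geom = 2

Step 1 — factor the characteristic polynomial to read off the algebraic multiplicities:
  χ_A(x) = (x + 2)^4

Step 2 — compute geometric multiplicities via the rank-nullity identity g(λ) = n − rank(A − λI):
  rank(A − (-2)·I) = 2, so dim ker(A − (-2)·I) = n − 2 = 2

Summary:
  λ = -2: algebraic multiplicity = 4, geometric multiplicity = 2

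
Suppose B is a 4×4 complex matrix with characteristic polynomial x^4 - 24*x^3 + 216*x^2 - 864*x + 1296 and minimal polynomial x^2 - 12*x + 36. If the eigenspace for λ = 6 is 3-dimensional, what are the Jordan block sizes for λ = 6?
Block sizes for λ = 6: [2, 1, 1]

Step 1 — from the characteristic polynomial, algebraic multiplicity of λ = 6 is 4. From dim ker(B − (6)·I) = 3, there are exactly 3 Jordan blocks for λ = 6.
Step 2 — from the minimal polynomial, the factor (x − 6)^2 tells us the largest block for λ = 6 has size 2.
Step 3 — with total size 4, 3 blocks, and largest block 2, the block sizes (in nonincreasing order) are [2, 1, 1].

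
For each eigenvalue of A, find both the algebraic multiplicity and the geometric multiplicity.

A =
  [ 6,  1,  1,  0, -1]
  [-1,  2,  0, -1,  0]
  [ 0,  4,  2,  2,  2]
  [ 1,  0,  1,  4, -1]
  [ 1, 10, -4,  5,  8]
λ = 4: alg = 3, geom = 2; λ = 5: alg = 2, geom = 1

Step 1 — factor the characteristic polynomial to read off the algebraic multiplicities:
  χ_A(x) = (x - 5)^2*(x - 4)^3

Step 2 — compute geometric multiplicities via the rank-nullity identity g(λ) = n − rank(A − λI):
  rank(A − (4)·I) = 3, so dim ker(A − (4)·I) = n − 3 = 2
  rank(A − (5)·I) = 4, so dim ker(A − (5)·I) = n − 4 = 1

Summary:
  λ = 4: algebraic multiplicity = 3, geometric multiplicity = 2
  λ = 5: algebraic multiplicity = 2, geometric multiplicity = 1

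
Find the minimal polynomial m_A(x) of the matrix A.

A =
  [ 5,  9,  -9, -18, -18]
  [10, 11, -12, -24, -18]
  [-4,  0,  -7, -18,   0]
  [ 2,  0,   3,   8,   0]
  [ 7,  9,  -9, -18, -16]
x^3 - 3*x - 2

The characteristic polynomial is χ_A(x) = (x - 2)^2*(x + 1)^3, so the eigenvalues are known. The minimal polynomial is
  m_A(x) = Π_λ (x − λ)^{k_λ}
where k_λ is the size of the *largest* Jordan block for λ (equivalently, the smallest k with (A − λI)^k v = 0 for every generalised eigenvector v of λ).

  λ = -1: largest Jordan block has size 2, contributing (x + 1)^2
  λ = 2: largest Jordan block has size 1, contributing (x − 2)

So m_A(x) = (x - 2)*(x + 1)^2 = x^3 - 3*x - 2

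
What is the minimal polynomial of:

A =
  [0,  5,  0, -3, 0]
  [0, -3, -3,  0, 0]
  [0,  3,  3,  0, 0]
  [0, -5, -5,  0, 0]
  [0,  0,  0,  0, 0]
x^2

The characteristic polynomial is χ_A(x) = x^5, so the eigenvalues are known. The minimal polynomial is
  m_A(x) = Π_λ (x − λ)^{k_λ}
where k_λ is the size of the *largest* Jordan block for λ (equivalently, the smallest k with (A − λI)^k v = 0 for every generalised eigenvector v of λ).

  λ = 0: largest Jordan block has size 2, contributing (x − 0)^2

So m_A(x) = x^2 = x^2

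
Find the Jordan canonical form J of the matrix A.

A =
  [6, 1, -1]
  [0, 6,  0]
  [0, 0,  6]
J_2(6) ⊕ J_1(6)

The characteristic polynomial is
  det(x·I − A) = x^3 - 18*x^2 + 108*x - 216 = (x - 6)^3

Eigenvalues and multiplicities (the geometric multiplicity of λ is n − rank(A − λI), which equals the number of Jordan blocks for λ):
  λ = 6: algebraic multiplicity = 3, geometric multiplicity = 2

Determining the block sizes for each eigenvalue:
  λ = 6: 2 blocks summing to 3 forces exactly one block of size 2 and the rest size 1 → block sizes [2, 1]

Assembling the blocks gives a Jordan form
J =
  [6, 1, 0]
  [0, 6, 0]
  [0, 0, 6]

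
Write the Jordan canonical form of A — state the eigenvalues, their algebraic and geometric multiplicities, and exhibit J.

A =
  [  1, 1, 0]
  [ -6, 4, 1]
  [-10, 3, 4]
J_3(3)

The characteristic polynomial is
  det(x·I − A) = x^3 - 9*x^2 + 27*x - 27 = (x - 3)^3

Eigenvalues and multiplicities (the geometric multiplicity of λ is n − rank(A − λI), which equals the number of Jordan blocks for λ):
  λ = 3: algebraic multiplicity = 3, geometric multiplicity = 1

Determining the block sizes for each eigenvalue:
  λ = 3: one block (gm = 1), so the single block has size am = 3 → block sizes [3]

Assembling the blocks gives a Jordan form
J =
  [3, 1, 0]
  [0, 3, 1]
  [0, 0, 3]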